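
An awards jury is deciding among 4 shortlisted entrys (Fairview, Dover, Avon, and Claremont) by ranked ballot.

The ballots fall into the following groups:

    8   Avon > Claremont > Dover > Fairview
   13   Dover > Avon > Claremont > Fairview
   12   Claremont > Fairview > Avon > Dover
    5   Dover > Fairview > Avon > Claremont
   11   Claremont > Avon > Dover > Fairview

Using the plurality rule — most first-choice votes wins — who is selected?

Claremont

First-place vote totals:
  Fairview: 0
  Dover: 18
  Avon: 8
  Claremont: 23
Claremont has the most first-place votes.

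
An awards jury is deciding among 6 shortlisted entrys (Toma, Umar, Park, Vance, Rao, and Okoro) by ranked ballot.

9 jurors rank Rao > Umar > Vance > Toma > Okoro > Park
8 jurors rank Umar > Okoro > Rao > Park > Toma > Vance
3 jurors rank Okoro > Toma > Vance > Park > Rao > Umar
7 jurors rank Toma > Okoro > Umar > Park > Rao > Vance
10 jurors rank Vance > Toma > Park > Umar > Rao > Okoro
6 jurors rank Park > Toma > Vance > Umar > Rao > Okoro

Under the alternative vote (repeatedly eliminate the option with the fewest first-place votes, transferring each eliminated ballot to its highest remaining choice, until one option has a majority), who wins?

Toma

Round 1: Vance 10, Rao 9, Umar 8, Toma 7, Park 6, Okoro 3. Okoro has the fewest and is eliminated.
Round 2: Toma 10, Vance 10, Rao 9, Umar 8, Park 6. Park has the fewest and is eliminated.
Round 3: Toma 16, Vance 10, Rao 9, Umar 8. Umar has the fewest and is eliminated.
Round 4: Rao 17, Toma 16, Vance 10. Vance has the fewest and is eliminated.
Round 5: Toma 26, Rao 17. Toma has a majority.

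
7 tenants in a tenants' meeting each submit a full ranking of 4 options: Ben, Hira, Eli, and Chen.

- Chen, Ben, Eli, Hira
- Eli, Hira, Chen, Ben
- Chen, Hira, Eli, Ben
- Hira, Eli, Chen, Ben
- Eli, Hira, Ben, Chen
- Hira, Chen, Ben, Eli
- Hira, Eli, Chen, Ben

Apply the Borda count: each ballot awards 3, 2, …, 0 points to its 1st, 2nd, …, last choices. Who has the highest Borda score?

Hira

Borda scores:
  Ben: 2 + 0 + 0 + 0 + 1 + 1 + 0 = 4
  Hira: 0 + 2 + 2 + 3 + 2 + 3 + 3 = 15
  Eli: 1 + 3 + 1 + 2 + 3 + 0 + 2 = 12
  Chen: 3 + 1 + 3 + 1 + 0 + 2 + 1 = 11
Hira has the highest total.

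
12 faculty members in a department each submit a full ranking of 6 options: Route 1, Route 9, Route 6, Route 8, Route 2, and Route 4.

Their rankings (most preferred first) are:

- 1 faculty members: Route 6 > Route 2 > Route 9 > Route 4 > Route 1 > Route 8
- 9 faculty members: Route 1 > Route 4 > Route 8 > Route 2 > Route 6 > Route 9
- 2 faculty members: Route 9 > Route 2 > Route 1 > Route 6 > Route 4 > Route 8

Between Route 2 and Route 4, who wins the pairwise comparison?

Route 4

Ballots ranking Route 2 above Route 4: 1+2 = 3.
Ballots ranking Route 4 above Route 2: 9.
Route 4 wins the head-to-head, 9–3.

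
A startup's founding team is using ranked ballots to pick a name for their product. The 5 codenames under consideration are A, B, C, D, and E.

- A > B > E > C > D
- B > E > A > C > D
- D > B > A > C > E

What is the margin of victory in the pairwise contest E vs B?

3

Ballots ranking E above B: 0.
Ballots ranking B above E: 3.
B wins 3–0, a margin of 3.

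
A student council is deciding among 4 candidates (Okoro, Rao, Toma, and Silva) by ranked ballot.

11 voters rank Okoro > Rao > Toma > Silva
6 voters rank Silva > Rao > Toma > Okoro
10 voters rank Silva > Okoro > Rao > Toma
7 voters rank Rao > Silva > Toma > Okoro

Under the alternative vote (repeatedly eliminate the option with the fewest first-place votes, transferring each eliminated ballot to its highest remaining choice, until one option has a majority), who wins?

Round 1: Silva 16, Okoro 11, Rao 7, Toma 0. Toma has the fewest and is eliminated.
Round 2: Silva 16, Okoro 11, Rao 7. Rao has the fewest and is eliminated.
Round 3: Silva 23, Okoro 11. Silva has a majority.

Silva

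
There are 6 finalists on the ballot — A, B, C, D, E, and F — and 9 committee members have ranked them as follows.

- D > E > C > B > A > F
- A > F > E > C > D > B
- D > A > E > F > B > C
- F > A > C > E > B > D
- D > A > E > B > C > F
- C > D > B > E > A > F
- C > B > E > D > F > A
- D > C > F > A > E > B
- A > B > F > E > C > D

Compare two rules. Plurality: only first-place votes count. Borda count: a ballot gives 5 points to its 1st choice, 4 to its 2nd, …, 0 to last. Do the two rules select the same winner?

Yes

Plurality first-place counts: A 2, B 0, C 2, D 4, E 0, F 1 → D.
Borda totals: A 26, B 17, C 24, D 27, E 23, F 18 → D.
The two rules agree on D.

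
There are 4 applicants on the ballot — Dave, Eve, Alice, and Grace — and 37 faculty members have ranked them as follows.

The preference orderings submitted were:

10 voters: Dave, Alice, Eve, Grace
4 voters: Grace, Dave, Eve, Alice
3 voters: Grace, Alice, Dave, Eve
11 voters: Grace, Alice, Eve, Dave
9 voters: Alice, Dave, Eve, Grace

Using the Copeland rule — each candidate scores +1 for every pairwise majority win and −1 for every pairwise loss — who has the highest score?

Alice

Pairwise results:
  Dave vs Eve: Dave wins 26–11.
  Dave vs Alice: Alice wins 23–14.
  Dave vs Grace: Dave wins 19–18.
  Eve vs Alice: Alice wins 33–4.
  Eve vs Grace: Eve wins 19–18.
  Alice vs Grace: Alice wins 19–18.
Copeland scores (wins − losses):
  Dave: 2 − 1 = 1
  Eve: 1 − 2 = -1
  Alice: 3 − 0 = 3
  Grace: 0 − 3 = -3
Alice has the best Copeland score.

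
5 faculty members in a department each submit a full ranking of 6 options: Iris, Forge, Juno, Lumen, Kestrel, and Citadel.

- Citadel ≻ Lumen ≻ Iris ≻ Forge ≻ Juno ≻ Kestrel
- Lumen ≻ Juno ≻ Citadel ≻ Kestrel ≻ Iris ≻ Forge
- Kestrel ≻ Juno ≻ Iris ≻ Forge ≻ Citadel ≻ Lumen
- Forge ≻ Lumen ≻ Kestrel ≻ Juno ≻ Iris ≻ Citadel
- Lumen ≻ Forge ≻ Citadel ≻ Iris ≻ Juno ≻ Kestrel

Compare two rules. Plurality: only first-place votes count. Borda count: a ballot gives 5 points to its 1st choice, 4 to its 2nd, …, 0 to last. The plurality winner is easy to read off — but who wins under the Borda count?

Plurality first-place counts: Iris 0, Forge 1, Juno 0, Lumen 2, Kestrel 1, Citadel 1 → Lumen.
Borda totals: Iris 10, Forge 13, Juno 12, Lumen 18, Kestrel 10, Citadel 12 → Lumen.

Lumen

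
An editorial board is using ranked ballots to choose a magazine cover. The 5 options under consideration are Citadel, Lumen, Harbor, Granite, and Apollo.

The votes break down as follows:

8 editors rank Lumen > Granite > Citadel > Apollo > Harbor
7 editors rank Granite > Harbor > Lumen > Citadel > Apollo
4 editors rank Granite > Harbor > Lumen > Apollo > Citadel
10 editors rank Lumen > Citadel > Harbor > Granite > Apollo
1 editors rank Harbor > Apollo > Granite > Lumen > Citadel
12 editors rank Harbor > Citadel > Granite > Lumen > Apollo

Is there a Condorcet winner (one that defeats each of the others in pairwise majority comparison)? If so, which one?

Harbor

Head-to-head results (42 voters total):
Citadel vs Lumen: Lumen wins 30–12.
Citadel vs Harbor: Harbor wins 24–18.
Citadel vs Granite: Citadel wins 22–20.
Citadel vs Apollo: Citadel wins 37–5.
Lumen vs Harbor: Harbor wins 24–18.
Lumen vs Granite: Granite wins 24–18.
Lumen vs Apollo: Lumen wins 41–1.
Harbor vs Granite: Harbor wins 23–19.
Harbor vs Apollo: Harbor wins 34–8.
Granite vs Apollo: Granite wins 41–1.
Harbor beats each rival — Citadel (24–18), Lumen (24–18), Granite (23–19), Apollo (34–8) — so Harbor is the Condorcet winner.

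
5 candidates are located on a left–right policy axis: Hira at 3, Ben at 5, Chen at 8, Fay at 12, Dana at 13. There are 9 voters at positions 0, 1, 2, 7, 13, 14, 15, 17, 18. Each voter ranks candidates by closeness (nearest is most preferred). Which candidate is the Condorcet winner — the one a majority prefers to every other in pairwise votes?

With single-peaked preferences on a line, the Condorcet winner is the candidate closest to the median voter.
The median voter (position 13) is closest to Dana at 13.
Check: Dana vs Ben — voters closer to Dana: 5 of 9.

Dana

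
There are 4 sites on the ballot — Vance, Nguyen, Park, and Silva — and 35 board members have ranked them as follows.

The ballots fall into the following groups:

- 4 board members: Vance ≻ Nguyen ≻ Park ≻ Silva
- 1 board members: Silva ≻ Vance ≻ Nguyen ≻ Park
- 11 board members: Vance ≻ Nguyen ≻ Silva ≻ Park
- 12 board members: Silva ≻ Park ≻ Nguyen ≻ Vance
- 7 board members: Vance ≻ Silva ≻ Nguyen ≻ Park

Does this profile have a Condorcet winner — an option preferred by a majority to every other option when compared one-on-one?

Head-to-head results (35 voters total):
Vance vs Nguyen: Vance wins 23–12.
Vance vs Park: Vance wins 23–12.
Vance vs Silva: Vance wins 22–13.
Nguyen vs Park: Nguyen wins 23–12.
Nguyen vs Silva: Silva wins 20–15.
Park vs Silva: Silva wins 31–4.
Vance beats each rival — Nguyen (23–12), Park (23–12), Silva (22–13) — so Vance is the Condorcet winner.

Yes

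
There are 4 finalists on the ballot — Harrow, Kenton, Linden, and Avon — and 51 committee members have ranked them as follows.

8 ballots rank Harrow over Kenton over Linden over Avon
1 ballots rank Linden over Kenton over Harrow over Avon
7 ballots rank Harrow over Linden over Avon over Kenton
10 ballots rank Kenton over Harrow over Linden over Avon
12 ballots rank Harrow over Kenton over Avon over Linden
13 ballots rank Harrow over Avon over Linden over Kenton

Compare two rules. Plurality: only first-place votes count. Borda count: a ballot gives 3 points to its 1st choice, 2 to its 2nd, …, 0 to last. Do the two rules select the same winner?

Plurality first-place counts: Harrow 40, Kenton 10, Linden 1, Avon 0 → Harrow.
Borda totals: Harrow 141, Kenton 72, Linden 48, Avon 45 → Harrow.
The two rules agree on Harrow.

Yes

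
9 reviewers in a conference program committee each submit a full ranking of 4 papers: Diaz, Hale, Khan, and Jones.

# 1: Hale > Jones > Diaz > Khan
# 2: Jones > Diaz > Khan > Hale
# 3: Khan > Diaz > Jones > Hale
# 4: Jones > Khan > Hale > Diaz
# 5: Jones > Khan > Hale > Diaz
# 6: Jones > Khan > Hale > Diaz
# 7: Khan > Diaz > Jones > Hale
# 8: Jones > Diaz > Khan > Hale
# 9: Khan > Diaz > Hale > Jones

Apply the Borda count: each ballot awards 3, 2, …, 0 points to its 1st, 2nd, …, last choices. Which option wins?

Borda scores:
  Diaz: 1 + 2 + 2 + 0 + 0 + 0 + 2 + 2 + 2 = 11
  Hale: 3 + 0 + 0 + 1 + 1 + 1 + 0 + 0 + 1 = 7
  Khan: 0 + 1 + 3 + 2 + 2 + 2 + 3 + 1 + 3 = 17
  Jones: 2 + 3 + 1 + 3 + 3 + 3 + 1 + 3 + 0 = 19
Jones has the highest total.

Jones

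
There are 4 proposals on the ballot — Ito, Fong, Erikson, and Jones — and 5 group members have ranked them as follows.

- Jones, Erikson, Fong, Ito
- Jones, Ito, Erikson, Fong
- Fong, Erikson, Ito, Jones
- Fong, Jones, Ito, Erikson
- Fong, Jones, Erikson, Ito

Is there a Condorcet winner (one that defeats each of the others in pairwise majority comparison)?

Yes

Head-to-head results (5 voters total):
Ito vs Fong: Fong wins 4–1.
Ito vs Erikson: Erikson wins 3–2.
Ito vs Jones: Jones wins 4–1.
Fong vs Erikson: Fong wins 3–2.
Fong vs Jones: Fong wins 3–2.
Erikson vs Jones: Jones wins 4–1.
Fong beats each rival — Ito (4–1), Erikson (3–2), Jones (3–2) — so Fong is the Condorcet winner.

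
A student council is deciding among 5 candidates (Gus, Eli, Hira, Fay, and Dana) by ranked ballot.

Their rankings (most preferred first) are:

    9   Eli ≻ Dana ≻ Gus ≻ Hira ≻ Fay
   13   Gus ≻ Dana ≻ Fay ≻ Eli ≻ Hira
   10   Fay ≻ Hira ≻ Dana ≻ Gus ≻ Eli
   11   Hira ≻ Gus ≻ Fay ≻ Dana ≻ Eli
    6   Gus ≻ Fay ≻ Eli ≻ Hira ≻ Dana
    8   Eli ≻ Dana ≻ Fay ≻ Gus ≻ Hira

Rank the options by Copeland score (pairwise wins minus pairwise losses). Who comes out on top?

Gus

Pairwise results:
  Gus vs Eli: Gus wins 40–17.
  Gus vs Hira: Gus wins 36–21.
  Gus vs Fay: Gus wins 39–18.
  Gus vs Dana: Gus wins 30–27.
  Eli vs Hira: Eli wins 36–21.
  Eli vs Fay: Fay wins 40–17.
  Eli vs Dana: Dana wins 34–23.
  Hira vs Fay: Fay wins 37–20.
  Hira vs Dana: Dana wins 30–27.
  Fay vs Dana: Dana wins 30–27.
Copeland scores (wins − losses):
  Gus: 4 − 0 = 4
  Eli: 1 − 3 = -2
  Hira: 0 − 4 = -4
  Fay: 2 − 2 = 0
  Dana: 3 − 1 = 2
Gus has the best Copeland score.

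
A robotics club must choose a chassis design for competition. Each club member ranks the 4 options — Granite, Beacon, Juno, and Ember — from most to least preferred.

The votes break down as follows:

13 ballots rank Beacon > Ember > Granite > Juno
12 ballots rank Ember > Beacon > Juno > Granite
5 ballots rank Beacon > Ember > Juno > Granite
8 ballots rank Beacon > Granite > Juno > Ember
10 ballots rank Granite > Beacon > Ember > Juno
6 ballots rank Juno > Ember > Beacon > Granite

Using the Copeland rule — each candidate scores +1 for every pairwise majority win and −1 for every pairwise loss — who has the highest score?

Pairwise results:
  Granite vs Beacon: Beacon wins 44–10.
  Granite vs Juno: Granite wins 31–23.
  Granite vs Ember: Ember wins 36–18.
  Beacon vs Juno: Beacon wins 48–6.
  Beacon vs Ember: Beacon wins 36–18.
  Juno vs Ember: Ember wins 40–14.
Copeland scores (wins − losses):
  Granite: 1 − 2 = -1
  Beacon: 3 − 0 = 3
  Juno: 0 − 3 = -3
  Ember: 2 − 1 = 1
Beacon has the best Copeland score.

Beacon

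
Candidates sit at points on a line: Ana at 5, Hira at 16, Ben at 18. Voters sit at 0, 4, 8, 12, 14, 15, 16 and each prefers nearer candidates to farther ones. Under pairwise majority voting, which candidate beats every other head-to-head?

Hira

With single-peaked preferences on a line, the Condorcet winner is the candidate closest to the median voter.
The median voter (position 12) is closest to Hira at 16.
Check: Hira vs Ben — voters closer to Hira: 7 of 7.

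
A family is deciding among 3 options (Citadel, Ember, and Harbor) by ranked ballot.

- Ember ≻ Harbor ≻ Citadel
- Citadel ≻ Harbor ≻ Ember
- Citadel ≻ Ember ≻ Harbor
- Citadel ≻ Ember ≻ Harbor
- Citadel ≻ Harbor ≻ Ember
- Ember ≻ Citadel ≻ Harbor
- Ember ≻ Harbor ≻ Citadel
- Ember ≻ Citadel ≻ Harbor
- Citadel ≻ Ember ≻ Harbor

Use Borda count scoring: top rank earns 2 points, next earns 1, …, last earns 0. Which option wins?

Borda scores:
  Citadel: 0 + 2 + 2 + 2 + 2 + 1 + 0 + 1 + 2 = 12
  Ember: 2 + 0 + 1 + 1 + 0 + 2 + 2 + 2 + 1 = 11
  Harbor: 1 + 1 + 0 + 0 + 1 + 0 + 1 + 0 + 0 = 4
Citadel has the highest total.

Citadel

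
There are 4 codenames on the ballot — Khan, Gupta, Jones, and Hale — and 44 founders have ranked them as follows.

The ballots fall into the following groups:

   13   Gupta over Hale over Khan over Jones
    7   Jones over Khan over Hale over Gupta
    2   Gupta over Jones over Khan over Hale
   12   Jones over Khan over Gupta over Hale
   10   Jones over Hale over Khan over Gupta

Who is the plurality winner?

First-place vote totals:
  Khan: 0
  Gupta: 15
  Jones: 29
  Hale: 0
Jones has the most first-place votes.

Jones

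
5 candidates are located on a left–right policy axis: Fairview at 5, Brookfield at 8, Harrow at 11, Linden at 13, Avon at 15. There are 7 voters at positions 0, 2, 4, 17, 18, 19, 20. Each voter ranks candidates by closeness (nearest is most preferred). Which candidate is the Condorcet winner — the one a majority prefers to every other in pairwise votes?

With single-peaked preferences on a line, the Condorcet winner is the candidate closest to the median voter.
The median voter (position 17) is closest to Avon at 15.
Check: Avon vs Linden — voters closer to Avon: 4 of 7.

Avon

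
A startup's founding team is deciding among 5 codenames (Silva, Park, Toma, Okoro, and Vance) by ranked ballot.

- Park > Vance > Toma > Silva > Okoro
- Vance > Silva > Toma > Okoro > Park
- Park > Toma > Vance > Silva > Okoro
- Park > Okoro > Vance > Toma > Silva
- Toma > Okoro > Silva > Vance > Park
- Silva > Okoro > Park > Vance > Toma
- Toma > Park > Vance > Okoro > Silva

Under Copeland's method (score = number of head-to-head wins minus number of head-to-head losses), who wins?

Park

Pairwise results:
  Silva vs Park: Park wins 4–3.
  Silva vs Toma: Toma wins 5–2.
  Silva vs Okoro: Silva wins 4–3.
  Silva vs Vance: Vance wins 5–2.
  Park vs Toma: Park wins 4–3.
  Park vs Okoro: Park wins 4–3.
  Park vs Vance: Park wins 5–2.
  Toma vs Okoro: Toma wins 5–2.
  Toma vs Vance: Vance wins 4–3.
  Okoro vs Vance: Vance wins 4–3.
Copeland scores (wins − losses):
  Silva: 1 − 3 = -2
  Park: 4 − 0 = 4
  Toma: 2 − 2 = 0
  Okoro: 0 − 4 = -4
  Vance: 3 − 1 = 2
Park has the best Copeland score.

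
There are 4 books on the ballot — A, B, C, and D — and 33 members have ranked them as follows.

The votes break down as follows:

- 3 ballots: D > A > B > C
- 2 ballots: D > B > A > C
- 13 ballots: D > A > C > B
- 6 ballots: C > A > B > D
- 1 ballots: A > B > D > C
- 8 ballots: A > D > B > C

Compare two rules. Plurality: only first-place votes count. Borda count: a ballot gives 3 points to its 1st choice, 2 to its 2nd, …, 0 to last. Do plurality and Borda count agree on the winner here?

No

Plurality first-place counts: A 9, B 0, C 6, D 18 → D.
Borda totals: A 73, B 23, C 31, D 71 → A.
The two rules disagree: plurality picks D, Borda picks A.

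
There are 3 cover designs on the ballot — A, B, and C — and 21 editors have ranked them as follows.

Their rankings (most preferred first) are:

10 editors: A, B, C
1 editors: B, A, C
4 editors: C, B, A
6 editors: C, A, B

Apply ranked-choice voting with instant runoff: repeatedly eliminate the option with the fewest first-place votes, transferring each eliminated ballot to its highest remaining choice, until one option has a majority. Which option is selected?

A

Round 1: A 10, C 10, B 1. B has the fewest and is eliminated.
Round 2: A 11, C 10. A has a majority.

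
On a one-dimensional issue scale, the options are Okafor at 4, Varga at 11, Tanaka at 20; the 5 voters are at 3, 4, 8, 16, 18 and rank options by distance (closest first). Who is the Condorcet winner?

Varga

With single-peaked preferences on a line, the Condorcet winner is the candidate closest to the median voter.
The median voter (position 8) is closest to Varga at 11.
Check: Varga vs Tanaka — voters closer to Varga: 3 of 5.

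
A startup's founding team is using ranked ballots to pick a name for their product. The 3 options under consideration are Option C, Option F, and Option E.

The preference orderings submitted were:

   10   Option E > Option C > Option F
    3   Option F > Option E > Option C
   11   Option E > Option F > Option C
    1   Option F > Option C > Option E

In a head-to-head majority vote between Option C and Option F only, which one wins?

Option F

Ballots ranking Option C above Option F: 10.
Ballots ranking Option F above Option C: 3+11+1 = 15.
Option F wins the head-to-head, 15–10.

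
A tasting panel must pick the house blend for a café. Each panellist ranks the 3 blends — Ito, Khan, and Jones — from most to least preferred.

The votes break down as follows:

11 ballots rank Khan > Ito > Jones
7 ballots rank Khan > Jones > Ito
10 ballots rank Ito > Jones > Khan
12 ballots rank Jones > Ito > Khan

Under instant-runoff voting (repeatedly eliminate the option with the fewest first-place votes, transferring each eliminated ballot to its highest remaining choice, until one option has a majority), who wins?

Round 1: Khan 18, Jones 12, Ito 10. Ito has the fewest and is eliminated.
Round 2: Jones 22, Khan 18. Jones has a majority.

Jones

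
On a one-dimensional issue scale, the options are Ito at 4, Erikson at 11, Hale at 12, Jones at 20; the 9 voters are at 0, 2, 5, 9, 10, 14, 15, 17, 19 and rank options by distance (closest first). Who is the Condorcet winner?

Erikson

With single-peaked preferences on a line, the Condorcet winner is the candidate closest to the median voter.
The median voter (position 10) is closest to Erikson at 11.
Check: Erikson vs Jones — voters closer to Erikson: 7 of 9.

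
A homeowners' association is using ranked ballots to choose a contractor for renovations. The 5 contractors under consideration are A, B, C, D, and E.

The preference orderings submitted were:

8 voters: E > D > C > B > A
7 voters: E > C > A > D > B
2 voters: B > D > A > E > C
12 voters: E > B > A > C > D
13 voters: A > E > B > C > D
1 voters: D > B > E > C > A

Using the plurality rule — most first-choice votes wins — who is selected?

First-place vote totals:
  A: 13
  B: 2
  C: 0
  D: 1
  E: 27
E has the most first-place votes.

E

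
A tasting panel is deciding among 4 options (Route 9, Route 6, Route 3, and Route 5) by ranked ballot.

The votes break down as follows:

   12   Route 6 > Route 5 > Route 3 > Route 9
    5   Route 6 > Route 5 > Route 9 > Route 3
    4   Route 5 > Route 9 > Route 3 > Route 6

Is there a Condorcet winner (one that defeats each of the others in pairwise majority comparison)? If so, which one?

Head-to-head results (21 voters total):
Route 9 vs Route 6: Route 6 wins 17–4.
Route 9 vs Route 3: Route 3 wins 12–9.
Route 9 vs Route 5: Route 5 wins 21–0.
Route 6 vs Route 3: Route 6 wins 17–4.
Route 6 vs Route 5: Route 6 wins 17–4.
Route 3 vs Route 5: Route 5 wins 21–0.
Route 6 beats each rival — Route 9 (17–4), Route 3 (17–4), Route 5 (17–4) — so Route 6 is the Condorcet winner.

Route 6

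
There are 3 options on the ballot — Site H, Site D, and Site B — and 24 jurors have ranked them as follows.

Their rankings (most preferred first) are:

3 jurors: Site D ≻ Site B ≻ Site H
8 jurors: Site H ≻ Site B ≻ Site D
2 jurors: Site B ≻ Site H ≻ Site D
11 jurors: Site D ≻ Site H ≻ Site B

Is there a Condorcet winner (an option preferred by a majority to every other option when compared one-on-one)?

Head-to-head results (24 voters total):
Site H vs Site D: Site D wins 14–10.
Site H vs Site B: Site H wins 19–5.
Site D vs Site B: Site D wins 14–10.
Site D beats each rival — Site H (14–10), Site B (14–10) — so Site D is the Condorcet winner.

Yes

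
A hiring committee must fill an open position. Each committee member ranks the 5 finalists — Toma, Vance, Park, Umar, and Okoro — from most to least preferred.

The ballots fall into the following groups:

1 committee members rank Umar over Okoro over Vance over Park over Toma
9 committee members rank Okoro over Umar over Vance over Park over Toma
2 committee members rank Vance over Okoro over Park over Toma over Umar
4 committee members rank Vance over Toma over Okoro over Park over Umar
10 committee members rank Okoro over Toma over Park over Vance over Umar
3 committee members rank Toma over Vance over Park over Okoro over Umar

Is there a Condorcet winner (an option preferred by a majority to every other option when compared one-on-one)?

Yes

Head-to-head results (29 voters total):
Toma vs Vance: Vance wins 16–13.
Toma vs Park: Toma wins 17–12.
Toma vs Umar: Toma wins 19–10.
Toma vs Okoro: Okoro wins 22–7.
Vance vs Park: Vance wins 19–10.
Vance vs Umar: Vance wins 19–10.
Vance vs Okoro: Okoro wins 20–9.
Park vs Umar: Park wins 19–10.
Park vs Okoro: Okoro wins 26–3.
Umar vs Okoro: Okoro wins 28–1.
Okoro beats each rival — Toma (22–7), Vance (20–9), Park (26–3), Umar (28–1) — so Okoro is the Condorcet winner.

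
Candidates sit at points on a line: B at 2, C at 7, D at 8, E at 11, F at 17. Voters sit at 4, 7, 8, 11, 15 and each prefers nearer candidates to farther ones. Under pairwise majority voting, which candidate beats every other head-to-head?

D

With single-peaked preferences on a line, the Condorcet winner is the candidate closest to the median voter.
The median voter (position 8) is closest to D at 8.
Check: D vs C — voters closer to D: 3 of 5.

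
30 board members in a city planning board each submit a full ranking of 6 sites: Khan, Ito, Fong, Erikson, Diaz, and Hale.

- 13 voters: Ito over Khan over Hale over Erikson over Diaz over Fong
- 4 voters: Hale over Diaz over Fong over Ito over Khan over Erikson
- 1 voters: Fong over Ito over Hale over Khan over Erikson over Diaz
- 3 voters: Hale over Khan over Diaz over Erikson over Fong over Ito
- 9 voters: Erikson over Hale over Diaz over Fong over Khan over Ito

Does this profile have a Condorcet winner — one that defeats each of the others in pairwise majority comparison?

Yes

Head-to-head results (30 voters total):
Khan vs Ito: Ito wins 18–12.
Khan vs Fong: Khan wins 16–14.
Khan vs Erikson: Khan wins 21–9.
Khan vs Diaz: Khan wins 17–13.
Khan vs Hale: Hale wins 17–13.
Ito vs Fong: Fong wins 17–13.
Ito vs Erikson: Ito wins 18–12.
Ito vs Diaz: Diaz wins 16–14.
Ito vs Hale: Hale wins 16–14.
Fong vs Erikson: Erikson wins 25–5.
Fong vs Diaz: Diaz wins 29–1.
Fong vs Hale: Hale wins 29–1.
Erikson vs Diaz: Erikson wins 23–7.
Erikson vs Hale: Hale wins 21–9.
Diaz vs Hale: Hale wins 30–0.
Hale beats each rival — Khan (17–13), Ito (16–14), Fong (29–1), Erikson (21–9), Diaz (30–0) — so Hale is the Condorcet winner.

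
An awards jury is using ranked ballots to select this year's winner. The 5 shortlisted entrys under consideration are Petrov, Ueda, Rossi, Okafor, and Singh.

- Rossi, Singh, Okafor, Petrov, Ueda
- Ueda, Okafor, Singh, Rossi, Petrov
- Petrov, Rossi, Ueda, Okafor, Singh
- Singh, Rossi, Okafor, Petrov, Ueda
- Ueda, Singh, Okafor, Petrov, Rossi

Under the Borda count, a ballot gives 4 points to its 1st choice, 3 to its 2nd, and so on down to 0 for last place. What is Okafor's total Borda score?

10

Borda scores:
  Petrov: 1 + 0 + 4 + 1 + 1 = 7
  Ueda: 0 + 4 + 2 + 0 + 4 = 10
  Rossi: 4 + 1 + 3 + 3 + 0 = 11
  Okafor: 2 + 3 + 1 + 2 + 2 = 10
  Singh: 3 + 2 + 0 + 4 + 3 = 12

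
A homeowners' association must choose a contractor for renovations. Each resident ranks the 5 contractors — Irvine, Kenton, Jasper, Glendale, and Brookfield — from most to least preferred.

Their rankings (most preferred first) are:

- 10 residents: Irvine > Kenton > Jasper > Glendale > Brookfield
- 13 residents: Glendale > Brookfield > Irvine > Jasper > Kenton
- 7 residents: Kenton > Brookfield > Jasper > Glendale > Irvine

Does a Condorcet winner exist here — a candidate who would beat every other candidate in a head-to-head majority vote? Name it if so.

There is no Condorcet winner

Head-to-head results (30 voters total):
Irvine vs Kenton: Irvine wins 23–7.
Irvine vs Jasper: Irvine wins 23–7.
Irvine vs Glendale: Glendale wins 20–10.
Irvine vs Brookfield: Brookfield wins 20–10.
Kenton vs Jasper: Kenton wins 17–13.
Kenton vs Glendale: Kenton wins 17–13.
Kenton vs Brookfield: Kenton wins 17–13.
Jasper vs Glendale: Jasper wins 17–13.
Jasper vs Brookfield: Brookfield wins 20–10.
Glendale vs Brookfield: Glendale wins 23–7.
No candidate beats all others: Irvine beats Kenton beats Glendale beats Irvine, a majority cycle.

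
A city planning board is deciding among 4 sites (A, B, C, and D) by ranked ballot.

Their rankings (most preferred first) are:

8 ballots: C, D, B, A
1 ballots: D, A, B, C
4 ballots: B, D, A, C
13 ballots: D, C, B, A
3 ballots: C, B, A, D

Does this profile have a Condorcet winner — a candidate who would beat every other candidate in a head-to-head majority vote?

Yes

Head-to-head results (29 voters total):
A vs B: B wins 28–1.
A vs C: C wins 24–5.
A vs D: D wins 26–3.
B vs C: C wins 24–5.
B vs D: D wins 22–7.
C vs D: D wins 18–11.
D beats each rival — A (26–3), B (22–7), C (18–11) — so D is the Condorcet winner.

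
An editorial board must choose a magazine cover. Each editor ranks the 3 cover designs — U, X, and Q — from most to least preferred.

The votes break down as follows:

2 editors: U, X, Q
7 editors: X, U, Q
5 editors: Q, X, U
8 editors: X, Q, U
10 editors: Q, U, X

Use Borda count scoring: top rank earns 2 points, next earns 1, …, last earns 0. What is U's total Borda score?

21

Borda scores:
  U: 2·2 + 7·1 + 5·0 + 8·0 + 10·1 = 21
  X: 2·1 + 7·2 + 5·1 + 8·2 + 10·0 = 37
  Q: 2·0 + 7·0 + 5·2 + 8·1 + 10·2 = 38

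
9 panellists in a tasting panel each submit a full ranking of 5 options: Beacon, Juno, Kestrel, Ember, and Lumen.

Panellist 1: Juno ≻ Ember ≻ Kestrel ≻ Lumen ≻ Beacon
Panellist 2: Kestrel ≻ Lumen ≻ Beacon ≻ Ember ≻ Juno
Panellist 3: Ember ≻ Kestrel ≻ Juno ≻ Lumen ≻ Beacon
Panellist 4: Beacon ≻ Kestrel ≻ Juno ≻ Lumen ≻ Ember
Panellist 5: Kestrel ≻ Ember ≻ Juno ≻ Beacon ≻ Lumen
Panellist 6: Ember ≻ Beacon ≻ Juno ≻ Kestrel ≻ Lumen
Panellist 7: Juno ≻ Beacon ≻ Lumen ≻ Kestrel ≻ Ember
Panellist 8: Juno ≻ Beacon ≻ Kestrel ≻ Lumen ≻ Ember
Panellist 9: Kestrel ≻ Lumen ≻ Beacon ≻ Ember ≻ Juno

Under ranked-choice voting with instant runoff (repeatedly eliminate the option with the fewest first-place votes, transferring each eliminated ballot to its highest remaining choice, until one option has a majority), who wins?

Kestrel

Round 1: Juno 3, Kestrel 3, Ember 2, Beacon 1, Lumen 0. Lumen has the fewest and is eliminated.
Round 2: Juno 3, Kestrel 3, Ember 2, Beacon 1. Beacon has the fewest and is eliminated.
Round 3: Kestrel 4, Juno 3, Ember 2. Ember has the fewest and is eliminated.
Round 4: Kestrel 5, Juno 4. Kestrel has a majority.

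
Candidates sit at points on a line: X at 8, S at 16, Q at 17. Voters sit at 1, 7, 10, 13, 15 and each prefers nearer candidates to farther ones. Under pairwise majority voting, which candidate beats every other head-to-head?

X

With single-peaked preferences on a line, the Condorcet winner is the candidate closest to the median voter.
The median voter (position 10) is closest to X at 8.
Check: X vs S — voters closer to X: 3 of 5.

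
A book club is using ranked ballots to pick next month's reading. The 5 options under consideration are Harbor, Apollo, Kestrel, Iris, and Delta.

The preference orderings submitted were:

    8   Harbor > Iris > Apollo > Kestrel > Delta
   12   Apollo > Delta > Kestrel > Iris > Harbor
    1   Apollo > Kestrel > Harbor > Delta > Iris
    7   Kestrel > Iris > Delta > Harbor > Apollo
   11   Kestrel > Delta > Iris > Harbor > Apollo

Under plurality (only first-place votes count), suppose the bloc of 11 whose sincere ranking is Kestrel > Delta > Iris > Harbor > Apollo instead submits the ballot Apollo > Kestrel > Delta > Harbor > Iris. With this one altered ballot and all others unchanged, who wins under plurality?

Apollo

First-place totals with the altered ballot: Harbor 8, Apollo 24, Kestrel 7, Iris 0, Delta 0.
The switch changes the winner from Kestrel to Apollo.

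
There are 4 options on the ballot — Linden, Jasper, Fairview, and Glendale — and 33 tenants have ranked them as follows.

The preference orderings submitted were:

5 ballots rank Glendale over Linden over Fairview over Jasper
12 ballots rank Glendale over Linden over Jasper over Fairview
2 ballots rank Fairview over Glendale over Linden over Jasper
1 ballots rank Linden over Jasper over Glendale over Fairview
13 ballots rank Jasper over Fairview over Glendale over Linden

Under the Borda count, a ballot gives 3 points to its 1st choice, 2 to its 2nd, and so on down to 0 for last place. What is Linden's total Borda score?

39

Borda scores:
  Linden: 5·2 + 12·2 + 2·1 + 3 + 13·0 = 39
  Jasper: 5·0 + 12·1 + 2·0 + 2 + 13·3 = 53
  Fairview: 5·1 + 12·0 + 2·3 + 0 + 13·2 = 37
  Glendale: 5·3 + 12·3 + 2·2 + 1 + 13·1 = 69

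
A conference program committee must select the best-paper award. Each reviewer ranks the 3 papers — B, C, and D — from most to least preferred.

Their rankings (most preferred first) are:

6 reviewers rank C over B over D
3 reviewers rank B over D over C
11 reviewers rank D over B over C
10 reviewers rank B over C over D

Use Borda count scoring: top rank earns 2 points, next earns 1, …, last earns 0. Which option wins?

Borda scores:
  B: 6·1 + 3·2 + 11·1 + 10·2 = 43
  C: 6·2 + 3·0 + 11·0 + 10·1 = 22
  D: 6·0 + 3·1 + 11·2 + 10·0 = 25
B has the highest total.

B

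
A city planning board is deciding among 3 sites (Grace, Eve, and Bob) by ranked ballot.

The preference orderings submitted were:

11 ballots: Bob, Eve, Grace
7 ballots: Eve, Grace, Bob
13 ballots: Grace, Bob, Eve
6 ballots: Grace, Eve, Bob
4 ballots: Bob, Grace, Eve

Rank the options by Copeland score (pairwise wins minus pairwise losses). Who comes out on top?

Pairwise results:
  Grace vs Eve: Grace wins 23–18.
  Grace vs Bob: Grace wins 26–15.
  Eve vs Bob: Bob wins 28–13.
Copeland scores (wins − losses):
  Grace: 2 − 0 = 2
  Eve: 0 − 2 = -2
  Bob: 1 − 1 = 0
Grace has the best Copeland score.

Grace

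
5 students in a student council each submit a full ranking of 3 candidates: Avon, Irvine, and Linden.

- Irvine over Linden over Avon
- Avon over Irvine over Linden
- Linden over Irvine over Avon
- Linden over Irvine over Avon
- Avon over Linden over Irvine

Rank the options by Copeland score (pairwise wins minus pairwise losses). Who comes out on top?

Linden

Pairwise results:
  Avon vs Irvine: Irvine wins 3–2.
  Avon vs Linden: Linden wins 3–2.
  Irvine vs Linden: Linden wins 3–2.
Copeland scores (wins − losses):
  Avon: 0 − 2 = -2
  Irvine: 1 − 1 = 0
  Linden: 2 − 0 = 2
Linden has the best Copeland score.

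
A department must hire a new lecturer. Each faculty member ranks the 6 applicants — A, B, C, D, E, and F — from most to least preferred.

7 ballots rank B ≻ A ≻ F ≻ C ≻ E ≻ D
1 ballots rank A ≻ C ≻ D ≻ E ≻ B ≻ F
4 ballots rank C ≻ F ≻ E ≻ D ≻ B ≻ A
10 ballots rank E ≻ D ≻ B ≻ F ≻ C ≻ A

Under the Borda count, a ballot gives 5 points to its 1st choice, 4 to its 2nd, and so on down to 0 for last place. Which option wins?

Borda scores:
  A: 7·4 + 5 + 4·0 + 10·0 = 33
  B: 7·5 + 1 + 4·1 + 10·3 = 70
  C: 7·2 + 4 + 4·5 + 10·1 = 48
  D: 7·0 + 3 + 4·2 + 10·4 = 51
  E: 7·1 + 2 + 4·3 + 10·5 = 71
  F: 7·3 + 0 + 4·4 + 10·2 = 57
E has the highest total.

E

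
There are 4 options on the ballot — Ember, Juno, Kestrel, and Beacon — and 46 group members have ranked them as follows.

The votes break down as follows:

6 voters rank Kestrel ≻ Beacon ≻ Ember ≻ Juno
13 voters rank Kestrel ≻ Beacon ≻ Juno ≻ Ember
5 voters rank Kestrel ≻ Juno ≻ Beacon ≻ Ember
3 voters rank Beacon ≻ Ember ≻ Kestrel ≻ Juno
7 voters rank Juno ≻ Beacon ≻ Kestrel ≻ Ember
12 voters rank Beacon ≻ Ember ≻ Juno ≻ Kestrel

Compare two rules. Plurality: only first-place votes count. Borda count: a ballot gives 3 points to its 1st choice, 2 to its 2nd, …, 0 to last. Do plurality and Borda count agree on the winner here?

Plurality first-place counts: Ember 0, Juno 7, Kestrel 24, Beacon 15 → Kestrel.
Borda totals: Ember 36, Juno 56, Kestrel 82, Beacon 102 → Beacon.
The two rules disagree: plurality picks Kestrel, Borda picks Beacon.

No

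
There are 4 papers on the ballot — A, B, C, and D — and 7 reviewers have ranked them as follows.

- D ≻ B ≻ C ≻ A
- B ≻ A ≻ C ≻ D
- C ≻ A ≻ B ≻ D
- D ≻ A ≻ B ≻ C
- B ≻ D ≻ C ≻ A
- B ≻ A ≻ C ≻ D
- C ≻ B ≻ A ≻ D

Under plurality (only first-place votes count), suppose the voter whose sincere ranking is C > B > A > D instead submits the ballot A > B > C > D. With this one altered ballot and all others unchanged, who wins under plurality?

B

First-place totals with the altered ballot: A 1, B 3, C 1, D 2.
The winner is unchanged: still B.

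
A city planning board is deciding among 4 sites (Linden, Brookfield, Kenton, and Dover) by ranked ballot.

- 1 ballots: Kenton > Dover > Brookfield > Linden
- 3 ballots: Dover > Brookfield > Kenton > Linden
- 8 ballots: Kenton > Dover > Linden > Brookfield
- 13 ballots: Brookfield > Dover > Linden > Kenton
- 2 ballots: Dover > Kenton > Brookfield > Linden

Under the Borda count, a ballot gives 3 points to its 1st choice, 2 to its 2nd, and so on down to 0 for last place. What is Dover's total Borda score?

59

Borda scores:
  Linden: 0 + 3·0 + 8·1 + 13·1 + 2·0 = 21
  Brookfield: 1 + 3·2 + 8·0 + 13·3 + 2·1 = 48
  Kenton: 3 + 3·1 + 8·3 + 13·0 + 2·2 = 34
  Dover: 2 + 3·3 + 8·2 + 13·2 + 2·3 = 59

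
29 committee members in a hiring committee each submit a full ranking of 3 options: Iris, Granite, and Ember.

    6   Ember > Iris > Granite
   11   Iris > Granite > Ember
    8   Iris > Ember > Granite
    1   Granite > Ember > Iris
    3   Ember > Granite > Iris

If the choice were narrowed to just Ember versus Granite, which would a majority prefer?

Ballots ranking Ember above Granite: 6+8+3 = 17.
Ballots ranking Granite above Ember: 11+1 = 12.
Ember wins the head-to-head, 17–12.

Ember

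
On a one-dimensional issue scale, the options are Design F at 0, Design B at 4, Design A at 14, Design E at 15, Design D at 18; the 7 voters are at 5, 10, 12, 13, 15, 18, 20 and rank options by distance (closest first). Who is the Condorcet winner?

Design A

With single-peaked preferences on a line, the Condorcet winner is the candidate closest to the median voter.
The median voter (position 13) is closest to Design A at 14.
Check: Design A vs Design E — voters closer to Design A: 4 of 7.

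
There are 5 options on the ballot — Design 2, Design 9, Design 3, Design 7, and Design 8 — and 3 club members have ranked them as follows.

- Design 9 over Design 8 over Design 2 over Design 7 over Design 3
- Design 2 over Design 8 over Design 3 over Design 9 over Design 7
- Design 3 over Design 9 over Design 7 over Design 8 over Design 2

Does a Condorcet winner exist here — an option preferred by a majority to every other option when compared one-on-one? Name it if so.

Head-to-head results (3 voters total):
Design 2 vs Design 9: Design 9 wins 2–1.
Design 2 vs Design 3: Design 2 wins 2–1.
Design 2 vs Design 7: Design 2 wins 2–1.
Design 2 vs Design 8: Design 8 wins 2–1.
Design 9 vs Design 3: Design 3 wins 2–1.
Design 9 vs Design 7: Design 9 wins 3–0.
Design 9 vs Design 8: Design 9 wins 2–1.
Design 3 vs Design 7: Design 3 wins 2–1.
Design 3 vs Design 8: Design 8 wins 2–1.
Design 7 vs Design 8: Design 8 wins 2–1.
No candidate beats all others: Design 2 beats Design 3 beats Design 9 beats Design 2, a majority cycle.

No Condorcet winner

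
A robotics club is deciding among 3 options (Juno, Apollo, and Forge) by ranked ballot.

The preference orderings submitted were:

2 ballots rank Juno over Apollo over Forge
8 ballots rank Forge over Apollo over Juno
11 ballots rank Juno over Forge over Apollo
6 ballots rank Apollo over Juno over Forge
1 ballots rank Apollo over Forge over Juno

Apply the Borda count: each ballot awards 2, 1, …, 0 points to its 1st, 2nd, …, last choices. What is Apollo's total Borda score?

24

Borda scores:
  Juno: 2·2 + 8·0 + 11·2 + 6·1 + 0 = 32
  Apollo: 2·1 + 8·1 + 11·0 + 6·2 + 2 = 24
  Forge: 2·0 + 8·2 + 11·1 + 6·0 + 1 = 28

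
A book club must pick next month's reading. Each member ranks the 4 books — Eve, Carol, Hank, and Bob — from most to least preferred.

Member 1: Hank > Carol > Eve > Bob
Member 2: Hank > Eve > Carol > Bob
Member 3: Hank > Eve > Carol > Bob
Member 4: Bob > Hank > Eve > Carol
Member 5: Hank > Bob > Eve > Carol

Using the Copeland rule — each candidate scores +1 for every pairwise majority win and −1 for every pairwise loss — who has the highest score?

Pairwise results:
  Eve vs Carol: Eve wins 4–1.
  Eve vs Hank: Hank wins 5–0.
  Eve vs Bob: Eve wins 3–2.
  Carol vs Hank: Hank wins 5–0.
  Carol vs Bob: Carol wins 3–2.
  Hank vs Bob: Hank wins 4–1.
Copeland scores (wins − losses):
  Eve: 2 − 1 = 1
  Carol: 1 − 2 = -1
  Hank: 3 − 0 = 3
  Bob: 0 − 3 = -3
Hank has the best Copeland score.

Hank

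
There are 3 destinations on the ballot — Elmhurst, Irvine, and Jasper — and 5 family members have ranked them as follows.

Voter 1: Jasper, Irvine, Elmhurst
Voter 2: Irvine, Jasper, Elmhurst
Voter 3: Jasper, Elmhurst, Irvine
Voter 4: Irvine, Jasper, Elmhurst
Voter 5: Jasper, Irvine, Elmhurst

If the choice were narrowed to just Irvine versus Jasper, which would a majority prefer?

Jasper

Ballots ranking Irvine above Jasper: 2.
Ballots ranking Jasper above Irvine: 3.
Jasper wins the head-to-head, 3–2.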